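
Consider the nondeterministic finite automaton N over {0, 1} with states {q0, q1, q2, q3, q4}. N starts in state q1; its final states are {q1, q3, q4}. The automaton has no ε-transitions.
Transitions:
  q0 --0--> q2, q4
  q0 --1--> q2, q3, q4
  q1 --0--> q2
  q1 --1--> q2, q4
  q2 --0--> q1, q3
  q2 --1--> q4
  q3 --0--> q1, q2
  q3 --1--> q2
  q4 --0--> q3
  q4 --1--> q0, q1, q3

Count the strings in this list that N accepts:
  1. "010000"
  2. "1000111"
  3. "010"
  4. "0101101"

3

"010000": accepted
"1000111": accepted
"010": accepted
"0101101": rejected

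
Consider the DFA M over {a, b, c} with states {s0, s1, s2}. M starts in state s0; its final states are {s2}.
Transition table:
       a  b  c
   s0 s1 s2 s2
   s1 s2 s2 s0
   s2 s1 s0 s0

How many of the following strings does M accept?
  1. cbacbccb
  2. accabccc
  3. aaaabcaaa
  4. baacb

cbacbccb: rejected
accabccc: rejected
aaaabcaaa: rejected
baacb: accepted

1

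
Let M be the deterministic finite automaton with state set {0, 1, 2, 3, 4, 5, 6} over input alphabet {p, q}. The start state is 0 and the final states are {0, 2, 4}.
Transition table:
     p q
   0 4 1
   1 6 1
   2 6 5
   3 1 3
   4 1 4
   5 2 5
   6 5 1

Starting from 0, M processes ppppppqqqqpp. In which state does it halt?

5

0 --p--> 4
4 --p--> 1
1 --p--> 6
6 --p--> 5
5 --p--> 2
2 --p--> 6
6 --q--> 1
1 --q--> 1
1 --q--> 1
1 --q--> 1
1 --p--> 6
6 --p--> 5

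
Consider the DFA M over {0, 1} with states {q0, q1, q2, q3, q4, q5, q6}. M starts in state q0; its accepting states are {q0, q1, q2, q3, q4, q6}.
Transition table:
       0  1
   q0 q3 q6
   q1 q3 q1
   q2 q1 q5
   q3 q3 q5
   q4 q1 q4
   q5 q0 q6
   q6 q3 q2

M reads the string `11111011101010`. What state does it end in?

q3

q0 --1--> q6
q6 --1--> q2
q2 --1--> q5
q5 --1--> q6
q6 --1--> q2
q2 --0--> q1
q1 --1--> q1
q1 --1--> q1
q1 --1--> q1
q1 --0--> q3
q3 --1--> q5
q5 --0--> q0
q0 --1--> q6
q6 --0--> q3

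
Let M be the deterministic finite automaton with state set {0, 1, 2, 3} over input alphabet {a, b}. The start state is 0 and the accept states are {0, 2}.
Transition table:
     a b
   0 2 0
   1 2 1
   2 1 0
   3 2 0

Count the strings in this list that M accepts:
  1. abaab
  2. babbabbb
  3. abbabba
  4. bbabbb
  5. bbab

4

abaab: rejected
babbabbb: accepted
abbabba: accepted
bbabbb: accepted
bbab: accepted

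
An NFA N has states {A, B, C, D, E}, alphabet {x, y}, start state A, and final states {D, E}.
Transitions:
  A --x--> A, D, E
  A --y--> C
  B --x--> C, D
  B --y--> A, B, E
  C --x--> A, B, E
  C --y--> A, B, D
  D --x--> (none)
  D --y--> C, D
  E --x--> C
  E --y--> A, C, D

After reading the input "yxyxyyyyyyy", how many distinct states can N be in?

Start: {A}
read y: {C}
read x: {A, B, E}
read y: {A, B, C, D, E}
read x: {A, B, C, D, E}
read y: {A, B, C, D, E}
read y: {A, B, C, D, E}
read y: {A, B, C, D, E}
read y: {A, B, C, D, E}
read y: {A, B, C, D, E}
read y: {A, B, C, D, E}
read y: {A, B, C, D, E}
Final reachable set {A, B, C, D, E} has 5 states.

5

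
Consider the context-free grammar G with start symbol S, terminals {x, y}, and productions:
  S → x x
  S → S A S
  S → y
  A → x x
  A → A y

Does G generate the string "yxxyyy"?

S ⇒ SAS ⇒ yAS ⇒ yAyS ⇒ yAyyS ⇒ yxxyyS ⇒ yxxyyy

yes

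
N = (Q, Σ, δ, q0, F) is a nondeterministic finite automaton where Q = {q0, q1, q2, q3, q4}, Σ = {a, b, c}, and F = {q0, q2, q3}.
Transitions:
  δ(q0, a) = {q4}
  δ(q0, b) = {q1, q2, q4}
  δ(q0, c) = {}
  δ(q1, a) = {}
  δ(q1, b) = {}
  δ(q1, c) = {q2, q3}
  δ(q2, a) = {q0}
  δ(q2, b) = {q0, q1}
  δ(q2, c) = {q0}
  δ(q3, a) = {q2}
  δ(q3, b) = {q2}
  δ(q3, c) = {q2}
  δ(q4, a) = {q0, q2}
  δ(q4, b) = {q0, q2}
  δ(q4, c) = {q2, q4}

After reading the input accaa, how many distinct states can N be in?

3

Start: {q0}
read a: {q4}
read c: {q2, q4}
read c: {q0, q2, q4}
read a: {q0, q2, q4}
read a: {q0, q2, q4}
Final reachable set {q0, q2, q4} has 3 states.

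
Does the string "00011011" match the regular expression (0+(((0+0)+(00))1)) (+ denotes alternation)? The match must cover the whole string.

no

Neither 0 nor (((0+0)+(00))1) matches 00011011.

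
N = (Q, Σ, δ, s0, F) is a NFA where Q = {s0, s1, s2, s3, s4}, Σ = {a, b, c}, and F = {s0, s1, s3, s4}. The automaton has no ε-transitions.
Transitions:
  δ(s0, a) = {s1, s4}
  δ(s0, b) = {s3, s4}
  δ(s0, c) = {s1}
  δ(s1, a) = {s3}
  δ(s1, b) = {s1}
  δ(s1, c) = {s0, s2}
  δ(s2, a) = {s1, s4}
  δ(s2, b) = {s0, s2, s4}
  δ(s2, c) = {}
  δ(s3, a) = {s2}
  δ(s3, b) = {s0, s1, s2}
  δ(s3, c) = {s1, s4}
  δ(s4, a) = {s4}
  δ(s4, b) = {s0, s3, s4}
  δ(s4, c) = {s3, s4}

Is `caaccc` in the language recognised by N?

Start: {s0}
read c: {s1}
read a: {s3}
read a: {s2}
read c: {}
The reachable set is empty and stays empty for the remaining 2 symbols.
Reachable ∩ accepting = {} — empty.

rejected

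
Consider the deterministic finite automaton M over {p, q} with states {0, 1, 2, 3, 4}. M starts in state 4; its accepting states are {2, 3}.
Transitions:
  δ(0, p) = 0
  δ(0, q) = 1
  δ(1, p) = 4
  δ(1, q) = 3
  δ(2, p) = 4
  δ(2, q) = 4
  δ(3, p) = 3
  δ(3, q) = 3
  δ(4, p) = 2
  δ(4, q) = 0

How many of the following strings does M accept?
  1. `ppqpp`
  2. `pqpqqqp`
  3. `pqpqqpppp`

0

`ppqpp`: rejected
`pqpqqqp`: rejected
`pqpqqpppp`: rejected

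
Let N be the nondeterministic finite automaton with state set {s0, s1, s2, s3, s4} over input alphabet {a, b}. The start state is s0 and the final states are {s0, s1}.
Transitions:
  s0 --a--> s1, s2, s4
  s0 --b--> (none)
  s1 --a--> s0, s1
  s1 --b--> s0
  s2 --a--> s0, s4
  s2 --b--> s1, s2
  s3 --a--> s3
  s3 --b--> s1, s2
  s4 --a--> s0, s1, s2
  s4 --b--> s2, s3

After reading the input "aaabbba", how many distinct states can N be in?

Start: {s0}
read a: {s1, s2, s4}
read a: {s0, s1, s2, s4}
read a: {s0, s1, s2, s4}
read b: {s0, s1, s2, s3}
read b: {s0, s1, s2}
read b: {s0, s1, s2}
read a: {s0, s1, s2, s4}
Final reachable set {s0, s1, s2, s4} has 4 states.

4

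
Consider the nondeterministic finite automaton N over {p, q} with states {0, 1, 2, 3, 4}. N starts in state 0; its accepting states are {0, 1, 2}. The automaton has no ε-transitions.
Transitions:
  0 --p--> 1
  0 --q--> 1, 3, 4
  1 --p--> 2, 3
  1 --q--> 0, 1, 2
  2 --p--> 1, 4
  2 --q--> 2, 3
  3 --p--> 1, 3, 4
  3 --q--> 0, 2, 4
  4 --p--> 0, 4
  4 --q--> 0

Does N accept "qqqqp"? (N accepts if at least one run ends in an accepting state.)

Start: {0}
read q: {1, 3, 4}
read q: {0, 1, 2, 4}
read q: {0, 1, 2, 3, 4}
read q: {0, 1, 2, 3, 4}
read p: {0, 1, 2, 3, 4}
Reachable ∩ accepting = {0, 1, 2} — nonempty.

accepted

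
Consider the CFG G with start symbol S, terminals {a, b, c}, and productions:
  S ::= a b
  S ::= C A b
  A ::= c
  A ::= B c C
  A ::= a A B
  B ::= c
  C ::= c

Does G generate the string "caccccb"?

yes

S ⇒ CAb ⇒ cAb ⇒ caABb ⇒ caBcCBb ⇒ caccCBb ⇒ cacccBb ⇒ caccccb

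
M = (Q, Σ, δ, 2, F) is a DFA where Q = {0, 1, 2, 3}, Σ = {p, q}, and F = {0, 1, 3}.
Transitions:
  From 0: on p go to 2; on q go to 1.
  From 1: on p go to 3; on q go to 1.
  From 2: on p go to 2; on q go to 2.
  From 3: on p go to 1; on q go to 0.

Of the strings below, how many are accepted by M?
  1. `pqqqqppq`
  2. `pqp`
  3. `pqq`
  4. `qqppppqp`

`pqqqqppq`: rejected
`pqp`: rejected
`pqq`: rejected
`qqppppqp`: rejected

0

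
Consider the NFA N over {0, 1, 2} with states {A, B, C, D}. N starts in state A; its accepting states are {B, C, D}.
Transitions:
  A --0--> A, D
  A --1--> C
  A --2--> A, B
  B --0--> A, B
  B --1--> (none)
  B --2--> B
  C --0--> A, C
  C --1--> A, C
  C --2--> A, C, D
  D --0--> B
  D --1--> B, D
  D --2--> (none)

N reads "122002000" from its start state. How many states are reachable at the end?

4

Start: {A}
read 1: {C}
read 2: {A, C, D}
read 2: {A, B, C, D}
read 0: {A, B, C, D}
read 0: {A, B, C, D}
read 2: {A, B, C, D}
read 0: {A, B, C, D}
read 0: {A, B, C, D}
read 0: {A, B, C, D}
Final reachable set {A, B, C, D} has 4 states.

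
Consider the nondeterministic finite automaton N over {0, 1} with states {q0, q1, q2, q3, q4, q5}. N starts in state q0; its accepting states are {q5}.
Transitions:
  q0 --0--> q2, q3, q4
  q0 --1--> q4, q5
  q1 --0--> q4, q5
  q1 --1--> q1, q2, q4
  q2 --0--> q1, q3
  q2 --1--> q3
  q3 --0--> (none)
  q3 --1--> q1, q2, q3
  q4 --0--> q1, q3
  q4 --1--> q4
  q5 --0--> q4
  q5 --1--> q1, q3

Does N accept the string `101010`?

accepted

Start: {q0}
read 1: {q4, q5}
read 0: {q1, q3, q4}
read 1: {q1, q2, q3, q4}
read 0: {q1, q3, q4, q5}
read 1: {q1, q2, q3, q4}
read 0: {q1, q3, q4, q5}
Reachable ∩ accepting = {q5} — nonempty.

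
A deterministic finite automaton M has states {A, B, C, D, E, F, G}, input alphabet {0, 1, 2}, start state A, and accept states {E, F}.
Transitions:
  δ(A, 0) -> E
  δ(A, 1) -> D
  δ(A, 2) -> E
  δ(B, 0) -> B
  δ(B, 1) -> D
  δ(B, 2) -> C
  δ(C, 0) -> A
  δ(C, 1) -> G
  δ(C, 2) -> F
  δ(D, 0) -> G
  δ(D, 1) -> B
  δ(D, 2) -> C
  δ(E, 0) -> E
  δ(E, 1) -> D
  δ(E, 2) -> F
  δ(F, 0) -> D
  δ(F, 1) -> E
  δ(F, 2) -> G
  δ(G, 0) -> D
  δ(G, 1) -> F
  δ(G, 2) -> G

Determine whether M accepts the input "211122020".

rejected

A --2--> E
E --1--> D
D --1--> B
B --1--> D
D --2--> C
C --2--> F
F --0--> D
D --2--> C
C --0--> A
End in state A, which is not an accepting state.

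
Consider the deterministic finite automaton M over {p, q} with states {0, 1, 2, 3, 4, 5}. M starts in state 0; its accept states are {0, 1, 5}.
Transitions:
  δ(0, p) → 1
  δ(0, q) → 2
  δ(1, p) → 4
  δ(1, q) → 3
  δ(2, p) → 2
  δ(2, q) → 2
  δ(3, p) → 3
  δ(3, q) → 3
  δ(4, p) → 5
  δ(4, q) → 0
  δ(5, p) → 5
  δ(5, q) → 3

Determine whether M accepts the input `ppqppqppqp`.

accepted

0 --p--> 1
1 --p--> 4
4 --q--> 0
0 --p--> 1
1 --p--> 4
4 --q--> 0
0 --p--> 1
1 --p--> 4
4 --q--> 0
0 --p--> 1
End in state 1, which is an accepting state.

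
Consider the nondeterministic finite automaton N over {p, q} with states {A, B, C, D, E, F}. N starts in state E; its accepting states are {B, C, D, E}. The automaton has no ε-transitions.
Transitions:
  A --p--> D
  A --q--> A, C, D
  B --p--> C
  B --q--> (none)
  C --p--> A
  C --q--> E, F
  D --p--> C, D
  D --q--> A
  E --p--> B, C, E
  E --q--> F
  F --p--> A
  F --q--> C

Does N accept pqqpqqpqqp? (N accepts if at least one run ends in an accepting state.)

accepted

Start: {E}
read p: {B, C, E}
read q: {E, F}
read q: {C, F}
read p: {A}
read q: {A, C, D}
read q: {A, C, D, E, F}
read p: {A, B, C, D, E}
read q: {A, C, D, E, F}
read q: {A, C, D, E, F}
read p: {A, B, C, D, E}
Reachable ∩ accepting = {B, C, D, E} — nonempty.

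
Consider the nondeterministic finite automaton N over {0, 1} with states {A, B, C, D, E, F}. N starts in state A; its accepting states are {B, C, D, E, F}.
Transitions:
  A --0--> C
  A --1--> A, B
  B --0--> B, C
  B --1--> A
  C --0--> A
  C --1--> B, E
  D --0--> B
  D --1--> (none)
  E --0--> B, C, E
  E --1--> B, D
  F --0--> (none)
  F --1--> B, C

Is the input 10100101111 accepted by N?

Start: {A}
read 1: {A, B}
read 0: {B, C}
read 1: {A, B, E}
read 0: {B, C, E}
read 0: {A, B, C, E}
read 1: {A, B, D, E}
read 0: {B, C, E}
read 1: {A, B, D, E}
read 1: {A, B, D}
read 1: {A, B}
read 1: {A, B}
Reachable ∩ accepting = {B} — nonempty.

accepted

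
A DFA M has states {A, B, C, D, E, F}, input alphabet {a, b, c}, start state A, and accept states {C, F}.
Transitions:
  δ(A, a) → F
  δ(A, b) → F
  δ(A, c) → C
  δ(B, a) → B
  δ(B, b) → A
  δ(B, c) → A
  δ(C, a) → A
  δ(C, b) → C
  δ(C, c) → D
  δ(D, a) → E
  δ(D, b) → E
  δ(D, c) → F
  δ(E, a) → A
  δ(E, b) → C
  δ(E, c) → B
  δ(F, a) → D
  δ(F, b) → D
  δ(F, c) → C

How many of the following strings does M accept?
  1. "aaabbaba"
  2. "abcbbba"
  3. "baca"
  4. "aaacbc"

1

"aaabbaba": rejected
"abcbbba": rejected
"baca": rejected
"aaacbc": accepted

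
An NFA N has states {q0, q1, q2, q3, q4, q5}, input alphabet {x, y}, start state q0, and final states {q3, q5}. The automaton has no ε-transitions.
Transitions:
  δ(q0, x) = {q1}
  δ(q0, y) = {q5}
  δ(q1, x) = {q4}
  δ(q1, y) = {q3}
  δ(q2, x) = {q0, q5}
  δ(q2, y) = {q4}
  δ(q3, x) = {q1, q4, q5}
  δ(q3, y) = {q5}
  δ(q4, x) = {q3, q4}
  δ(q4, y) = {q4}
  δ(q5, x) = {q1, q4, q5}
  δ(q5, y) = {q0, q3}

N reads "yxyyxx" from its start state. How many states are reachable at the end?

Start: {q0}
read y: {q5}
read x: {q1, q4, q5}
read y: {q0, q3, q4}
read y: {q4, q5}
read x: {q1, q3, q4, q5}
read x: {q1, q3, q4, q5}
Final reachable set {q1, q3, q4, q5} has 4 states.

4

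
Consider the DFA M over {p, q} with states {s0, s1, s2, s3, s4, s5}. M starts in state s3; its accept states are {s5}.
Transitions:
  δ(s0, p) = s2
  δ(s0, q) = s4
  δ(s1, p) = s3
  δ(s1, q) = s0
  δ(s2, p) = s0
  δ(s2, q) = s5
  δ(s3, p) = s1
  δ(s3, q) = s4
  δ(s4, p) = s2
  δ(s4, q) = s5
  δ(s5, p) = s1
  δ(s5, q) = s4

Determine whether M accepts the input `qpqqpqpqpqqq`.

accepted

s3 --q--> s4
s4 --p--> s2
s2 --q--> s5
s5 --q--> s4
s4 --p--> s2
s2 --q--> s5
s5 --p--> s1
s1 --q--> s0
s0 --p--> s2
s2 --q--> s5
s5 --q--> s4
s4 --q--> s5
End in state s5, which is an accepting state.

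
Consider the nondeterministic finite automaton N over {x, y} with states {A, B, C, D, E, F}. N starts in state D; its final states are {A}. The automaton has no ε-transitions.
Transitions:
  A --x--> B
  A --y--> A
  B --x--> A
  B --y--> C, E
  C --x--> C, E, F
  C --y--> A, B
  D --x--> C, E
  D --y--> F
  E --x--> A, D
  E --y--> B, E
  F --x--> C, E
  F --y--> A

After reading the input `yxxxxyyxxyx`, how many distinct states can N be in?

6

Start: {D}
read y: {F}
read x: {C, E}
read x: {A, C, D, E, F}
read x: {A, B, C, D, E, F}
read x: {A, B, C, D, E, F}
read y: {A, B, C, E, F}
read y: {A, B, C, E}
read x: {A, B, C, D, E, F}
read x: {A, B, C, D, E, F}
read y: {A, B, C, E, F}
read x: {A, B, C, D, E, F}
Final reachable set {A, B, C, D, E, F} has 6 states.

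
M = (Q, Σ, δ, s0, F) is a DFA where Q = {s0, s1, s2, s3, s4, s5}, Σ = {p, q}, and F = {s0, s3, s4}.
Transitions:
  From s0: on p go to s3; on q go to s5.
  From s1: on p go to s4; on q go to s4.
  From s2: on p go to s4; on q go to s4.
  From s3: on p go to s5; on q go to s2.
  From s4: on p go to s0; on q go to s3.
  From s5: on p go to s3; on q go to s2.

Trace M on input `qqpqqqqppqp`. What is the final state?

s0 --q--> s5
s5 --q--> s2
s2 --p--> s4
s4 --q--> s3
s3 --q--> s2
s2 --q--> s4
s4 --q--> s3
s3 --p--> s5
s5 --p--> s3
s3 --q--> s2
s2 --p--> s4

s4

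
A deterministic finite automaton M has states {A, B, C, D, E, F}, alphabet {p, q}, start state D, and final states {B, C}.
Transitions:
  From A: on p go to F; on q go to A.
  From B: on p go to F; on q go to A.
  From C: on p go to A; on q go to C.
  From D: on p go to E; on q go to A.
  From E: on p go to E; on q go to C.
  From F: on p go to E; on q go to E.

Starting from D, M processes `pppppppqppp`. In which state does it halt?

D --p--> E
E --p--> E
E --p--> E
E --p--> E
E --p--> E
E --p--> E
E --p--> E
E --q--> C
C --p--> A
A --p--> F
F --p--> E

E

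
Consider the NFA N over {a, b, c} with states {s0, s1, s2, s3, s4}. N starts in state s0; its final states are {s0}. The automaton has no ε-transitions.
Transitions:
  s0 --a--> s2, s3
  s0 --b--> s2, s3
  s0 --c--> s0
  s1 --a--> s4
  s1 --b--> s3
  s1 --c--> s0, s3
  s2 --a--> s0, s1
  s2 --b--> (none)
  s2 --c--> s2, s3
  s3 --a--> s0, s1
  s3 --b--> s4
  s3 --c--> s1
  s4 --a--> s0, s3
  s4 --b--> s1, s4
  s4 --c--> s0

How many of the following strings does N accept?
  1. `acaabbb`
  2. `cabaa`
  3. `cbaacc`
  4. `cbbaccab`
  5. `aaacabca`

3

`acaabbb`: rejected
`cabaa`: accepted
`cbaacc`: accepted
`cbbaccab`: rejected
`aaacabca`: accepted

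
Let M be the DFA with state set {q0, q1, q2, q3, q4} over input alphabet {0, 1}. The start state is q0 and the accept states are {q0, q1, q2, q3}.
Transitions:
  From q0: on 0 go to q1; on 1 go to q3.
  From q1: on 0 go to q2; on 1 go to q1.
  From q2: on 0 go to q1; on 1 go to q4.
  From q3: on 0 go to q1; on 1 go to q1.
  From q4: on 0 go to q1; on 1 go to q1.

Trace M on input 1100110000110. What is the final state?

q0 --1--> q3
q3 --1--> q1
q1 --0--> q2
q2 --0--> q1
q1 --1--> q1
q1 --1--> q1
q1 --0--> q2
q2 --0--> q1
q1 --0--> q2
q2 --0--> q1
q1 --1--> q1
q1 --1--> q1
q1 --0--> q2

q2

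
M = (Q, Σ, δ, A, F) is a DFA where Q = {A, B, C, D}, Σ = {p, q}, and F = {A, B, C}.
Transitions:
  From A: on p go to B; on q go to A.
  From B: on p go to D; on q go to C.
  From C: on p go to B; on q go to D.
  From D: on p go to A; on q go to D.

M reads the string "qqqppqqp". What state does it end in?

A

A --q--> A
A --q--> A
A --q--> A
A --p--> B
B --p--> D
D --q--> D
D --q--> D
D --p--> A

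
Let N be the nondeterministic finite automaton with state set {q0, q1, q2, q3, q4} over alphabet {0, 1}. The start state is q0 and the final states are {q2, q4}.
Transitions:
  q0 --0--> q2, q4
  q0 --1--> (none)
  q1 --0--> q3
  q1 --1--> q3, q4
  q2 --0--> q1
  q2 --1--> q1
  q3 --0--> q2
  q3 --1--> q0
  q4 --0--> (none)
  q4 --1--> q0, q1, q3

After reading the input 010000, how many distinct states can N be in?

Start: {q0}
read 0: {q2, q4}
read 1: {q0, q1, q3}
read 0: {q2, q3, q4}
read 0: {q1, q2}
read 0: {q1, q3}
read 0: {q2, q3}
Final reachable set {q2, q3} has 2 states.

2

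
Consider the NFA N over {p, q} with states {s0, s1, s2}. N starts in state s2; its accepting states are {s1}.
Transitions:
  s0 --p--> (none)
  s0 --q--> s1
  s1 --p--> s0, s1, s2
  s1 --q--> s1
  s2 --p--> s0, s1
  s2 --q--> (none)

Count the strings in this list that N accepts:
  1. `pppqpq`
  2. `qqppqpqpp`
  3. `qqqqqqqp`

1

`pppqpq`: accepted
`qqppqpqpp`: rejected
`qqqqqqqp`: rejected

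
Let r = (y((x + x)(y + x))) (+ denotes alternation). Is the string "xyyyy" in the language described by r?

No split of xyyyy into u·v has y matching u and ((x+x)(y+x)) matching v.

no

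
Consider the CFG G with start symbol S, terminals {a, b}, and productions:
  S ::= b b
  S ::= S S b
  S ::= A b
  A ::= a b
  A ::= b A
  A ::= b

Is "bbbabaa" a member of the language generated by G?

no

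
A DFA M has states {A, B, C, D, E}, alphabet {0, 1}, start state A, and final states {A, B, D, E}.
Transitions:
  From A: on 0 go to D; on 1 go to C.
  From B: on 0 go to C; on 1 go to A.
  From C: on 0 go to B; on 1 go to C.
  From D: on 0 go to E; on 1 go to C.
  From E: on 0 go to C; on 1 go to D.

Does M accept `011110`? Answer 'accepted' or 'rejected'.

A --0--> D
D --1--> C
C --1--> C
C --1--> C
C --1--> C
C --0--> B
End in state B, which is an accepting state.

accepted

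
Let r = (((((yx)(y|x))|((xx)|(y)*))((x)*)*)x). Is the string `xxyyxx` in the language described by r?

No split of xxyyxx into u·v has ((((yx)(y|x))|((xx)|(y)*))((x)*)*) matching u and x matching v.

no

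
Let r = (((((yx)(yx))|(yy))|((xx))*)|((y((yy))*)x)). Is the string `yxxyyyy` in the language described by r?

Neither ((((yx)(yx))|(yy))|((xx))*) nor ((y((yy))*)x) matches yxxyyyy.

no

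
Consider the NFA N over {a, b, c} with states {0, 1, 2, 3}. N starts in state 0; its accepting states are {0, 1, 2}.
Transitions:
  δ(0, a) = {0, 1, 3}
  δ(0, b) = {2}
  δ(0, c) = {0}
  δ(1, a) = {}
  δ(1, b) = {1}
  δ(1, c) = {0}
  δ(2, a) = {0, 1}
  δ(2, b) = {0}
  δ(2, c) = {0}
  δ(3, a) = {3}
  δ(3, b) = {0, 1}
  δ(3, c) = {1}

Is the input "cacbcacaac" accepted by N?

Start: {0}
read c: {0}
read a: {0, 1, 3}
read c: {0, 1}
read b: {1, 2}
read c: {0}
read a: {0, 1, 3}
read c: {0, 1}
read a: {0, 1, 3}
read a: {0, 1, 3}
read c: {0, 1}
Reachable ∩ accepting = {0, 1} — nonempty.

accepted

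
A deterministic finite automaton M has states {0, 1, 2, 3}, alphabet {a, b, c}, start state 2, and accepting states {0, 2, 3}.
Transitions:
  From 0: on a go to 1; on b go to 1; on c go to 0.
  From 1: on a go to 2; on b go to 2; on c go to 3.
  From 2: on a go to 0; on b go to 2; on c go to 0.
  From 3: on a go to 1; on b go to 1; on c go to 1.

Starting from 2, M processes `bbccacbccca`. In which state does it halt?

2 --b--> 2
2 --b--> 2
2 --c--> 0
0 --c--> 0
0 --a--> 1
1 --c--> 3
3 --b--> 1
1 --c--> 3
3 --c--> 1
1 --c--> 3
3 --a--> 1

1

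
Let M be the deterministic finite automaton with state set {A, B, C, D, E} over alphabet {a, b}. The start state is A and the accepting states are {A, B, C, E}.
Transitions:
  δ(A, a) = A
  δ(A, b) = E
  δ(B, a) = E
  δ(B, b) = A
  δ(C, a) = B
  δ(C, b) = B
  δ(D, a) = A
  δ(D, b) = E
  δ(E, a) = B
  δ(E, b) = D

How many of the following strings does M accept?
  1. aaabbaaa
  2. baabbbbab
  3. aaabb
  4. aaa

3

aaabbaaa: accepted
baabbbbab: accepted
aaabb: rejected
aaa: accepted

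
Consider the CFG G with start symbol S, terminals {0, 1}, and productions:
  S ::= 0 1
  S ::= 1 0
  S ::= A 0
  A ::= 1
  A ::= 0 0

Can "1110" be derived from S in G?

no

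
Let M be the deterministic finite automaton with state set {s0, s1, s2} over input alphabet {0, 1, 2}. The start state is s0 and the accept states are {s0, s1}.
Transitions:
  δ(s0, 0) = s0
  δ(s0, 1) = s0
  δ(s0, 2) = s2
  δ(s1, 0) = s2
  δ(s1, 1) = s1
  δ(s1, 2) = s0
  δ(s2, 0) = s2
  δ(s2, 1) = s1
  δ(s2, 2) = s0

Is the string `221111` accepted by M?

accepted

s0 --2--> s2
s2 --2--> s0
s0 --1--> s0
s0 --1--> s0
s0 --1--> s0
s0 --1--> s0
End in state s0, which is an accepting state.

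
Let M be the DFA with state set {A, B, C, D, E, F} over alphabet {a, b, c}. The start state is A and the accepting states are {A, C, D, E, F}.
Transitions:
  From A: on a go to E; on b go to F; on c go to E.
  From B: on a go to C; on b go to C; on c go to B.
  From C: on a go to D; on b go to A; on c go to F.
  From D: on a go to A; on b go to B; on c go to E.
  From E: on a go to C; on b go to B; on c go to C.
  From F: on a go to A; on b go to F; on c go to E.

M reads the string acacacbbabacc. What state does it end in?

C

A --a--> E
E --c--> C
C --a--> D
D --c--> E
E --a--> C
C --c--> F
F --b--> F
F --b--> F
F --a--> A
A --b--> F
F --a--> A
A --c--> E
E --c--> C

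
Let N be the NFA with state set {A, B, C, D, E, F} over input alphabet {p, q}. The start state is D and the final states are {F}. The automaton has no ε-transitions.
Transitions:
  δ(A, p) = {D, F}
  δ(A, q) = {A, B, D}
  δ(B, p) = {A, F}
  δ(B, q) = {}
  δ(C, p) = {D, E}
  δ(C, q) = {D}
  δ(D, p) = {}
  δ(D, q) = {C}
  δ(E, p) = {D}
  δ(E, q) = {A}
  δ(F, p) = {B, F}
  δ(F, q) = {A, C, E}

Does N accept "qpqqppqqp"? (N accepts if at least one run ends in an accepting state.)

accepted

Start: {D}
read q: {C}
read p: {D, E}
read q: {A, C}
read q: {A, B, D}
read p: {A, D, F}
read p: {B, D, F}
read q: {A, C, E}
read q: {A, B, D}
read p: {A, D, F}
Reachable ∩ accepting = {F} — nonempty.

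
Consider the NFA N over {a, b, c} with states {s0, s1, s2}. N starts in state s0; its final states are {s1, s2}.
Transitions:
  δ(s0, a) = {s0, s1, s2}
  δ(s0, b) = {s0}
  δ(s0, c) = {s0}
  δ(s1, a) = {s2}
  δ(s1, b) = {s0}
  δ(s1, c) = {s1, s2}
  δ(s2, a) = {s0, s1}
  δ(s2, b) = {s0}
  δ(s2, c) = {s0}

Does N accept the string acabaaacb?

Start: {s0}
read a: {s0, s1, s2}
read c: {s0, s1, s2}
read a: {s0, s1, s2}
read b: {s0}
read a: {s0, s1, s2}
read a: {s0, s1, s2}
read a: {s0, s1, s2}
read c: {s0, s1, s2}
read b: {s0}
Reachable ∩ accepting = {} — empty.

rejected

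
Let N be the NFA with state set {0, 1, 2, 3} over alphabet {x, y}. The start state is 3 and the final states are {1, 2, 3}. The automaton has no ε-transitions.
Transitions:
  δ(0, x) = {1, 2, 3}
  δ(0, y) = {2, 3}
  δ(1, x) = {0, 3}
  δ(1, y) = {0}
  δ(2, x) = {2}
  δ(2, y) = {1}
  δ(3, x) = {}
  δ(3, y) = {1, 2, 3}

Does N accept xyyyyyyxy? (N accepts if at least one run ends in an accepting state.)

rejected

Start: {3}
read x: {}
The reachable set is empty and stays empty for the remaining 8 symbols.
Reachable ∩ accepting = {} — empty.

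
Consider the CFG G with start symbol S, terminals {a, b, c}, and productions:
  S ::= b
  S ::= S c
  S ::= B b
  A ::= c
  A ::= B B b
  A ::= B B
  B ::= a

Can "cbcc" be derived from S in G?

no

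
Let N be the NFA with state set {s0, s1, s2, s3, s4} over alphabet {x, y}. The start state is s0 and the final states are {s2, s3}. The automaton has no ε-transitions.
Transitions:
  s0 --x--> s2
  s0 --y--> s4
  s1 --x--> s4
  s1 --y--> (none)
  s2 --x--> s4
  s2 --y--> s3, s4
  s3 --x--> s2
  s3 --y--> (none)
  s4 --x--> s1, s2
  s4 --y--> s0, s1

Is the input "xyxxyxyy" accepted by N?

Start: {s0}
read x: {s2}
read y: {s3, s4}
read x: {s1, s2}
read x: {s4}
read y: {s0, s1}
read x: {s2, s4}
read y: {s0, s1, s3, s4}
read y: {s0, s1, s4}
Reachable ∩ accepting = {} — empty.

rejected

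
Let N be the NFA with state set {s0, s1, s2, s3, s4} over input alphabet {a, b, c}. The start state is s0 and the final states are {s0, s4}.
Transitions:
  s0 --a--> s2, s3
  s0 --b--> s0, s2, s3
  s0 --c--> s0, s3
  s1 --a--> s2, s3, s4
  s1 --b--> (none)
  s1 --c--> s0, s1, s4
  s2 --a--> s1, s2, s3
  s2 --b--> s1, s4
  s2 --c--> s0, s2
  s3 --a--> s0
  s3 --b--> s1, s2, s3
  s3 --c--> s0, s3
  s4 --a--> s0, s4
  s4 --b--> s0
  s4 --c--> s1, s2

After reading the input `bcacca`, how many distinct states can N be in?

Start: {s0}
read b: {s0, s2, s3}
read c: {s0, s2, s3}
read a: {s0, s1, s2, s3}
read c: {s0, s1, s2, s3, s4}
read c: {s0, s1, s2, s3, s4}
read a: {s0, s1, s2, s3, s4}
Final reachable set {s0, s1, s2, s3, s4} has 5 states.

5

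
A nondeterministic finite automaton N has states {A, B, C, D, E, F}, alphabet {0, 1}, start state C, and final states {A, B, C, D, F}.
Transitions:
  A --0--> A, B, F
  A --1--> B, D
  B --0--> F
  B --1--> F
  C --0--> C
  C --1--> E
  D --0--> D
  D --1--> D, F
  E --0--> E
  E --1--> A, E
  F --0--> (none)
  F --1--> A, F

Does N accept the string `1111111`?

accepted

Start: {C}
read 1: {E}
read 1: {A, E}
read 1: {A, B, D, E}
read 1: {A, B, D, E, F}
read 1: {A, B, D, E, F}
read 1: {A, B, D, E, F}
read 1: {A, B, D, E, F}
Reachable ∩ accepting = {A, B, D, F} — nonempty.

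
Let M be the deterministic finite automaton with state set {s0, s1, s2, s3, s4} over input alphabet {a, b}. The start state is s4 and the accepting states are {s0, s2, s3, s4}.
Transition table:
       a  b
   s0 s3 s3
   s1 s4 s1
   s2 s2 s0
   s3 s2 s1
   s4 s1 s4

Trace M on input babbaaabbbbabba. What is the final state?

s4

s4 --b--> s4
s4 --a--> s1
s1 --b--> s1
s1 --b--> s1
s1 --a--> s4
s4 --a--> s1
s1 --a--> s4
s4 --b--> s4
s4 --b--> s4
s4 --b--> s4
s4 --b--> s4
s4 --a--> s1
s1 --b--> s1
s1 --b--> s1
s1 --a--> s4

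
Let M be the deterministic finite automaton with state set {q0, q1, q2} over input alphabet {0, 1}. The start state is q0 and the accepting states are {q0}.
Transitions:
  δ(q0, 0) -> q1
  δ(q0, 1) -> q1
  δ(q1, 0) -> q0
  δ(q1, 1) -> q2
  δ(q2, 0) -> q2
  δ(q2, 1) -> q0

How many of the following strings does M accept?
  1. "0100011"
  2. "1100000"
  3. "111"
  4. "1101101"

"0100011": rejected
"1100000": rejected
"111": accepted
"1101101": rejected

1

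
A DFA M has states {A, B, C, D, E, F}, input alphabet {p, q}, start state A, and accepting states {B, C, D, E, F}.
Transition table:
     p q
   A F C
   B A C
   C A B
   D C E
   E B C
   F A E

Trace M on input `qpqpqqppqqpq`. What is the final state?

C

A --q--> C
C --p--> A
A --q--> C
C --p--> A
A --q--> C
C --q--> B
B --p--> A
A --p--> F
F --q--> E
E --q--> C
C --p--> A
A --q--> C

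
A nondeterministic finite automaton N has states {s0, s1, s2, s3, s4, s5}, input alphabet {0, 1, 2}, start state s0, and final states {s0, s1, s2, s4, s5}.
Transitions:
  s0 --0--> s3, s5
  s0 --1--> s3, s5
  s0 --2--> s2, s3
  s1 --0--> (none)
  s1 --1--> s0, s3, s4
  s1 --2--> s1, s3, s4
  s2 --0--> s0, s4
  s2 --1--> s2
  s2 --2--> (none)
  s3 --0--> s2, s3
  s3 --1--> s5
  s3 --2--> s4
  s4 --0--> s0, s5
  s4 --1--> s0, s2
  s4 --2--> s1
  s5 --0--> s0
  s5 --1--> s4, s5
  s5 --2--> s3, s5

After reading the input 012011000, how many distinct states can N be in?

4

Start: {s0}
read 0: {s3, s5}
read 1: {s4, s5}
read 2: {s1, s3, s5}
read 0: {s0, s2, s3}
read 1: {s2, s3, s5}
read 1: {s2, s4, s5}
read 0: {s0, s4, s5}
read 0: {s0, s3, s5}
read 0: {s0, s2, s3, s5}
Final reachable set {s0, s2, s3, s5} has 4 states.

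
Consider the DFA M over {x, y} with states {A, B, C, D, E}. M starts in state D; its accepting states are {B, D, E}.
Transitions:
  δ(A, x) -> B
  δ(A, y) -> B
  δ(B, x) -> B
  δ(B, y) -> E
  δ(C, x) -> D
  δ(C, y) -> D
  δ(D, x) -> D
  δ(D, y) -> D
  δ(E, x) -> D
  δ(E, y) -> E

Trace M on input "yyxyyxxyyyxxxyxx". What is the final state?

D

D --y--> D
D --y--> D
D --x--> D
D --y--> D
D --y--> D
D --x--> D
D --x--> D
D --y--> D
D --y--> D
D --y--> D
D --x--> D
D --x--> D
D --x--> D
D --y--> D
D --x--> D
D --x--> D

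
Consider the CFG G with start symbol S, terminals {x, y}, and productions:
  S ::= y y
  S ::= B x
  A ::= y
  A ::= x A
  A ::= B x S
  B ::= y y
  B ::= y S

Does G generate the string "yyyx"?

S ⇒ Bx ⇒ ySx ⇒ yyyx

yes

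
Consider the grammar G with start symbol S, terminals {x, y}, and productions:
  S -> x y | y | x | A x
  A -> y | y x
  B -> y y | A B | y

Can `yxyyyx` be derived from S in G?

no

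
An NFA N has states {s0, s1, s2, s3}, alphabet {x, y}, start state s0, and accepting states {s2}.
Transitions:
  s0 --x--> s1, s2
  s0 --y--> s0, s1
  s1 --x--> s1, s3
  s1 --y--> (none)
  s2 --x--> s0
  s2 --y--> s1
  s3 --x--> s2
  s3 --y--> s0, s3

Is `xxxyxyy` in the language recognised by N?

rejected

Start: {s0}
read x: {s1, s2}
read x: {s0, s1, s3}
read x: {s1, s2, s3}
read y: {s0, s1, s3}
read x: {s1, s2, s3}
read y: {s0, s1, s3}
read y: {s0, s1, s3}
Reachable ∩ accepting = {} — empty.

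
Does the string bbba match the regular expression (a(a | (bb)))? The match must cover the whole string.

No split of bbba into u·v has a matching u and (a|(bb)) matching v.

no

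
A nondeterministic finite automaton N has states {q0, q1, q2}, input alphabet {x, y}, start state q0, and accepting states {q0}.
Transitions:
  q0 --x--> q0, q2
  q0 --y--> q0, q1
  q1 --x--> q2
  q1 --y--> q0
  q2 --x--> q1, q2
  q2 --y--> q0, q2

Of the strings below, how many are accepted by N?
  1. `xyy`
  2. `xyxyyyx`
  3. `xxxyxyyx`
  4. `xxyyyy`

4

`xyy`: accepted
`xyxyyyx`: accepted
`xxxyxyyx`: accepted
`xxyyyy`: accepted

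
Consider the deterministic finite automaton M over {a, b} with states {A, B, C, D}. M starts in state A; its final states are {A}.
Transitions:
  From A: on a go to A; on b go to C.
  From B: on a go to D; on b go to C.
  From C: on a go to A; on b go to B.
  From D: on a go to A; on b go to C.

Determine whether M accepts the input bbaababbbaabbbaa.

accepted

A --b--> C
C --b--> B
B --a--> D
D --a--> A
A --b--> C
C --a--> A
A --b--> C
C --b--> B
B --b--> C
C --a--> A
A --a--> A
A --b--> C
C --b--> B
B --b--> C
C --a--> A
A --a--> A
End in state A, which is an accepting state.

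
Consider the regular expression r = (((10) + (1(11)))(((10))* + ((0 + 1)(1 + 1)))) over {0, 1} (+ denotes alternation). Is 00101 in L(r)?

No split of 00101 into u·v has ((10)+(1(11))) matching u and (((10))*+((0+1)(1+1))) matching v.

no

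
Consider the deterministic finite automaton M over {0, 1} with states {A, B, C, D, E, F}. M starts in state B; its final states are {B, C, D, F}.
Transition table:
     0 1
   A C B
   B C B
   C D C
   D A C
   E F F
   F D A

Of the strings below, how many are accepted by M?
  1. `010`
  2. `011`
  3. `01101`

3

`010`: accepted
`011`: accepted
`01101`: accepted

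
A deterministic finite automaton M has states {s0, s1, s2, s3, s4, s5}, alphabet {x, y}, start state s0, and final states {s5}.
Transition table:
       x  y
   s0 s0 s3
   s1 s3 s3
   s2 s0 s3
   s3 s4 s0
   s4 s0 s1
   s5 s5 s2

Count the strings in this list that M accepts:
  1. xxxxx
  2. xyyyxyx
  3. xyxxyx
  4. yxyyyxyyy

xxxxx: rejected
xyyyxyx: rejected
xyxxyx: rejected
yxyyyxyyy: rejected

0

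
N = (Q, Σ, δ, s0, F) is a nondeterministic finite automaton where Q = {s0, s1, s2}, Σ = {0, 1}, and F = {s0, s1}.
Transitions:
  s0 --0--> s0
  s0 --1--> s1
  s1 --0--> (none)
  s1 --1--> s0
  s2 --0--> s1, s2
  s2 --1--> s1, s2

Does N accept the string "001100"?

Start: {s0}
read 0: {s0}
read 0: {s0}
read 1: {s1}
read 1: {s0}
read 0: {s0}
read 0: {s0}
Reachable ∩ accepting = {s0} — nonempty.

accepted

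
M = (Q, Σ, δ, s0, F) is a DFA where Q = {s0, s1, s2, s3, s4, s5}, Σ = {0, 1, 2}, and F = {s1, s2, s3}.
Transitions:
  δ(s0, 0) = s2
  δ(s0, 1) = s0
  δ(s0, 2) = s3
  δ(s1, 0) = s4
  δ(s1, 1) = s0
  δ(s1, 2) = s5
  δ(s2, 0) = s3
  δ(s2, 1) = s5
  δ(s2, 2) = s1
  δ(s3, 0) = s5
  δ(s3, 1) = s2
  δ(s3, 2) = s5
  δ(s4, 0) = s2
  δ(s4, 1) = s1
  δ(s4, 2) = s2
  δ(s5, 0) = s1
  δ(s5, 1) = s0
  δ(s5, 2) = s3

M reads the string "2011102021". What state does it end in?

s5

s0 --2--> s3
s3 --0--> s5
s5 --1--> s0
s0 --1--> s0
s0 --1--> s0
s0 --0--> s2
s2 --2--> s1
s1 --0--> s4
s4 --2--> s2
s2 --1--> s5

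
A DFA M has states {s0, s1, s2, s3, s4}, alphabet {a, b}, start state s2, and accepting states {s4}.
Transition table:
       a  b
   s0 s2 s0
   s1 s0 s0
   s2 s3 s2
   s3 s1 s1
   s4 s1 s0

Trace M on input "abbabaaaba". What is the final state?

s2

s2 --a--> s3
s3 --b--> s1
s1 --b--> s0
s0 --a--> s2
s2 --b--> s2
s2 --a--> s3
s3 --a--> s1
s1 --a--> s0
s0 --b--> s0
s0 --a--> s2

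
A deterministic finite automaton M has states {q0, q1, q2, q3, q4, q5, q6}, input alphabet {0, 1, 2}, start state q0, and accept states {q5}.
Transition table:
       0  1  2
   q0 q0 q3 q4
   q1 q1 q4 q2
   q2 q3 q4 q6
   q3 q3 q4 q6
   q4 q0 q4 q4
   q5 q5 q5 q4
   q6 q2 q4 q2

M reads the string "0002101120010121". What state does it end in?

q0 --0--> q0
q0 --0--> q0
q0 --0--> q0
q0 --2--> q4
q4 --1--> q4
q4 --0--> q0
q0 --1--> q3
q3 --1--> q4
q4 --2--> q4
q4 --0--> q0
q0 --0--> q0
q0 --1--> q3
q3 --0--> q3
q3 --1--> q4
q4 --2--> q4
q4 --1--> q4

q4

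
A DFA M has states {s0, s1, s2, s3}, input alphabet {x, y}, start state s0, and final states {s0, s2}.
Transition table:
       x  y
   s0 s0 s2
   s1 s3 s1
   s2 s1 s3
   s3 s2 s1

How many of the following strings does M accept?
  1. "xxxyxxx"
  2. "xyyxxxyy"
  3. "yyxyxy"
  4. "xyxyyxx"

"xxxyxxx": accepted
"xyyxxxyy": rejected
"yyxyxy": rejected
"xyxyyxx": accepted

2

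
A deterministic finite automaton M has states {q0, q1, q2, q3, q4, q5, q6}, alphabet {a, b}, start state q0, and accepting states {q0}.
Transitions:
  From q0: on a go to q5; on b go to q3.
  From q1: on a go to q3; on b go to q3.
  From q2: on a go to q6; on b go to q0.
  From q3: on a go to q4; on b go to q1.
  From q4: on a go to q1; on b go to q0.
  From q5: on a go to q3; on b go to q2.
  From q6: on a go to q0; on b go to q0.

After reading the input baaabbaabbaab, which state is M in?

q0 --b--> q3
q3 --a--> q4
q4 --a--> q1
q1 --a--> q3
q3 --b--> q1
q1 --b--> q3
q3 --a--> q4
q4 --a--> q1
q1 --b--> q3
q3 --b--> q1
q1 --a--> q3
q3 --a--> q4
q4 --b--> q0

q0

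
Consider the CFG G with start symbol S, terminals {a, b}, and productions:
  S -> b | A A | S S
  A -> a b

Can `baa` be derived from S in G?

no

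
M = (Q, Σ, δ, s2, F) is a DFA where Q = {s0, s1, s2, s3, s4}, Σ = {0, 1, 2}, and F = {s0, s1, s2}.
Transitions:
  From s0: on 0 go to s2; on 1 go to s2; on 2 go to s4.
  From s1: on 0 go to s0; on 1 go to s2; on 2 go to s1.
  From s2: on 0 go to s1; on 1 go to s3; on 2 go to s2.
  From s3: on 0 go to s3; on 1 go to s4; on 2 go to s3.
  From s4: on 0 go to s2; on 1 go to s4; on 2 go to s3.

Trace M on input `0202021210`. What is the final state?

s2

s2 --0--> s1
s1 --2--> s1
s1 --0--> s0
s0 --2--> s4
s4 --0--> s2
s2 --2--> s2
s2 --1--> s3
s3 --2--> s3
s3 --1--> s4
s4 --0--> s2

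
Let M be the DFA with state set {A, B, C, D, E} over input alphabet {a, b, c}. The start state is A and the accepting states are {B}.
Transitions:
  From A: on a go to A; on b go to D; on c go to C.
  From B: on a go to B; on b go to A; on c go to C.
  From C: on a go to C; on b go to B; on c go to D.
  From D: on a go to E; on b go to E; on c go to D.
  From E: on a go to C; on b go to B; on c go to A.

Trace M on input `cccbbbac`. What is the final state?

C

A --c--> C
C --c--> D
D --c--> D
D --b--> E
E --b--> B
B --b--> A
A --a--> A
A --c--> C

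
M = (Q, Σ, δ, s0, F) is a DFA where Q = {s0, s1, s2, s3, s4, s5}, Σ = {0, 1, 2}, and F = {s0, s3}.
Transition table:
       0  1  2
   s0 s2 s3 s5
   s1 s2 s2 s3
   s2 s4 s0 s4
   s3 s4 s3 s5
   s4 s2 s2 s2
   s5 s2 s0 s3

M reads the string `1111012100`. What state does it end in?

s2

s0 --1--> s3
s3 --1--> s3
s3 --1--> s3
s3 --1--> s3
s3 --0--> s4
s4 --1--> s2
s2 --2--> s4
s4 --1--> s2
s2 --0--> s4
s4 --0--> s2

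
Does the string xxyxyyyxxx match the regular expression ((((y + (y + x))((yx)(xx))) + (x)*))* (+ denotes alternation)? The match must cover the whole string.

xxyxyyyxxx cannot be split into zero or more pieces each matching (((y+(y+x))((yx)(xx)))+(x)*).

no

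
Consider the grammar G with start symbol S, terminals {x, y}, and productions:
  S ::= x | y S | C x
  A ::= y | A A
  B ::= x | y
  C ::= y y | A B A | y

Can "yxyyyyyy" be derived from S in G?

no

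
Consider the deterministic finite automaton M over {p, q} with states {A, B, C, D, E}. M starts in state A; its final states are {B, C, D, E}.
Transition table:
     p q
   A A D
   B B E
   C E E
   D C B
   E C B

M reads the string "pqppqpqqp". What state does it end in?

B

A --p--> A
A --q--> D
D --p--> C
C --p--> E
E --q--> B
B --p--> B
B --q--> E
E --q--> B
B --p--> B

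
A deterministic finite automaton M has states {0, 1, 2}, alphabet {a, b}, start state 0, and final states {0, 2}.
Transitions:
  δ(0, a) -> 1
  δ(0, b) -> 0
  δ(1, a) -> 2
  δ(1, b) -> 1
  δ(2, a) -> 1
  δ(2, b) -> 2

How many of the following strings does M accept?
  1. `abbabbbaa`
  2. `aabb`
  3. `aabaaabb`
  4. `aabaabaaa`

2

`abbabbbaa`: accepted
`aabb`: accepted
`aabaaabb`: rejected
`aabaabaaa`: rejected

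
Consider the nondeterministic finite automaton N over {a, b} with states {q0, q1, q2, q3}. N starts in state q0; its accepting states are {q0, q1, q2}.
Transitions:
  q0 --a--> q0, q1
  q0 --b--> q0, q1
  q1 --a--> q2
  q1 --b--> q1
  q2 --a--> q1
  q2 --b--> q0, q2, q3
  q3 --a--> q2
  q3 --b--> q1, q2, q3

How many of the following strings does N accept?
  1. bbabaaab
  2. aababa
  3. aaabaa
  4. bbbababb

bbabaaab: accepted
aababa: accepted
aaabaa: accepted
bbbababb: accepted

4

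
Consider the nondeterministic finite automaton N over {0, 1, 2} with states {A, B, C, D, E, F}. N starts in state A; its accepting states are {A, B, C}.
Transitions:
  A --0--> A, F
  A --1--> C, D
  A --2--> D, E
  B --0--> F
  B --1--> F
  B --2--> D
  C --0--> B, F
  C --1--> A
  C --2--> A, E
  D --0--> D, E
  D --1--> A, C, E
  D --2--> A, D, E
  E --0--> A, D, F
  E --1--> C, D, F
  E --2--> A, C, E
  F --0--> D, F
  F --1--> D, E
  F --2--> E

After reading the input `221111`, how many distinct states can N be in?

5

Start: {A}
read 2: {D, E}
read 2: {A, C, D, E}
read 1: {A, C, D, E, F}
read 1: {A, C, D, E, F}
read 1: {A, C, D, E, F}
read 1: {A, C, D, E, F}
Final reachable set {A, C, D, E, F} has 5 states.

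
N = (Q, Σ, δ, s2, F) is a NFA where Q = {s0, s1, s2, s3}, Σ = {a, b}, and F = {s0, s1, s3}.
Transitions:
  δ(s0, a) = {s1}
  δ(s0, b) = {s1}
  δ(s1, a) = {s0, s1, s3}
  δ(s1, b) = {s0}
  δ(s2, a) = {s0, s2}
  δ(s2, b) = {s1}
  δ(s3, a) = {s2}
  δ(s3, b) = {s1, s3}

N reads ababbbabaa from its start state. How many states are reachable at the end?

4

Start: {s2}
read a: {s0, s2}
read b: {s1}
read a: {s0, s1, s3}
read b: {s0, s1, s3}
read b: {s0, s1, s3}
read b: {s0, s1, s3}
read a: {s0, s1, s2, s3}
read b: {s0, s1, s3}
read a: {s0, s1, s2, s3}
read a: {s0, s1, s2, s3}
Final reachable set {s0, s1, s2, s3} has 4 states.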